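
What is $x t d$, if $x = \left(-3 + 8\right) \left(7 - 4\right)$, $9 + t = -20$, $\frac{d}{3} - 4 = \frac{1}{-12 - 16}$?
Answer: $- \frac{144855}{28} \approx -5173.4$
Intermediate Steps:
$d = \frac{333}{28}$ ($d = 12 + \frac{3}{-12 - 16} = 12 + \frac{3}{-28} = 12 + 3 \left(- \frac{1}{28}\right) = 12 - \frac{3}{28} = \frac{333}{28} \approx 11.893$)
$t = -29$ ($t = -9 - 20 = -29$)
$x = 15$ ($x = 5 \cdot 3 = 15$)
$x t d = 15 \left(-29\right) \frac{333}{28} = \left(-435\right) \frac{333}{28} = - \frac{144855}{28}$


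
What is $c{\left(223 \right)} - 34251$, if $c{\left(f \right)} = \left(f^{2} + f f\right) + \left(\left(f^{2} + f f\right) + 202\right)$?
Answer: $164867$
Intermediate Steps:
$c{\left(f \right)} = 202 + 4 f^{2}$ ($c{\left(f \right)} = \left(f^{2} + f^{2}\right) + \left(\left(f^{2} + f^{2}\right) + 202\right) = 2 f^{2} + \left(2 f^{2} + 202\right) = 2 f^{2} + \left(202 + 2 f^{2}\right) = 202 + 4 f^{2}$)
$c{\left(223 \right)} - 34251 = \left(202 + 4 \cdot 223^{2}\right) - 34251 = \left(202 + 4 \cdot 49729\right) - 34251 = \left(202 + 198916\right) - 34251 = 199118 - 34251 = 164867$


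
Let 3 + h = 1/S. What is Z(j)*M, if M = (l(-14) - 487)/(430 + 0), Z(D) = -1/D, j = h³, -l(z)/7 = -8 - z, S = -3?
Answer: -14283/430000 ≈ -0.033216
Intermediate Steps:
l(z) = 56 + 7*z (l(z) = -7*(-8 - z) = 56 + 7*z)
h = -10/3 (h = -3 + 1/(-3) = -3 - ⅓ = -10/3 ≈ -3.3333)
j = -1000/27 (j = (-10/3)³ = -1000/27 ≈ -37.037)
M = -529/430 (M = ((56 + 7*(-14)) - 487)/(430 + 0) = ((56 - 98) - 487)/430 = (-42 - 487)*(1/430) = -529*1/430 = -529/430 ≈ -1.2302)
Z(j)*M = -1/(-1000/27)*(-529/430) = -1*(-27/1000)*(-529/430) = (27/1000)*(-529/430) = -14283/430000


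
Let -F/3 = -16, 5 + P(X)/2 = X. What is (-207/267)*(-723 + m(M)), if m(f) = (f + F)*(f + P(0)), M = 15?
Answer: 28152/89 ≈ 316.31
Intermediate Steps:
P(X) = -10 + 2*X
F = 48 (F = -3*(-16) = 48)
m(f) = (-10 + f)*(48 + f) (m(f) = (f + 48)*(f + (-10 + 2*0)) = (48 + f)*(f + (-10 + 0)) = (48 + f)*(f - 10) = (48 + f)*(-10 + f) = (-10 + f)*(48 + f))
(-207/267)*(-723 + m(M)) = (-207/267)*(-723 + (-480 + 15**2 + 38*15)) = (-207*1/267)*(-723 + (-480 + 225 + 570)) = -69*(-723 + 315)/89 = -69/89*(-408) = 28152/89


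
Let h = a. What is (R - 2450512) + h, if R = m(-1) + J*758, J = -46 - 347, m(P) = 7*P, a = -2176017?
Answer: -4924430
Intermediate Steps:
h = -2176017
J = -393
R = -297901 (R = 7*(-1) - 393*758 = -7 - 297894 = -297901)
(R - 2450512) + h = (-297901 - 2450512) - 2176017 = -2748413 - 2176017 = -4924430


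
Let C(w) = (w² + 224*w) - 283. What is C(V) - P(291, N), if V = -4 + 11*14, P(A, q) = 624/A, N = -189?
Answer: 5414041/97 ≈ 55815.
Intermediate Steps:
V = 150 (V = -4 + 154 = 150)
C(w) = -283 + w² + 224*w
C(V) - P(291, N) = (-283 + 150² + 224*150) - 624/291 = (-283 + 22500 + 33600) - 624/291 = 55817 - 1*208/97 = 55817 - 208/97 = 5414041/97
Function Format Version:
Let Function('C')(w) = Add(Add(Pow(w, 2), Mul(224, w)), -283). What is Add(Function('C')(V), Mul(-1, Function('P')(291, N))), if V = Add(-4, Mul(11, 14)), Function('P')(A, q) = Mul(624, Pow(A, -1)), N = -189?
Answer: Rational(5414041, 97) ≈ 55815.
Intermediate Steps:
V = 150 (V = Add(-4, 154) = 150)
Function('C')(w) = Add(-283, Pow(w, 2), Mul(224, w))
Add(Function('C')(V), Mul(-1, Function('P')(291, N))) = Add(Add(-283, Pow(150, 2), Mul(224, 150)), Mul(-1, Mul(624, Pow(291, -1)))) = Add(Add(-283, 22500, 33600), Mul(-1, Mul(624, Rational(1, 291)))) = Add(55817, Mul(-1, Rational(208, 97))) = Add(55817, Rational(-208, 97)) = Rational(5414041, 97)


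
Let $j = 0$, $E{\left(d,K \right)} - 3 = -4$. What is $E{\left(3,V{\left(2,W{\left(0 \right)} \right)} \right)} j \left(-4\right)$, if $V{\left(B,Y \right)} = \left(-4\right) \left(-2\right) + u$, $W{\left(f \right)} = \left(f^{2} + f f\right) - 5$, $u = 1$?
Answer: $0$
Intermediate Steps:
$W{\left(f \right)} = -5 + 2 f^{2}$ ($W{\left(f \right)} = \left(f^{2} + f^{2}\right) - 5 = 2 f^{2} - 5 = -5 + 2 f^{2}$)
$V{\left(B,Y \right)} = 9$ ($V{\left(B,Y \right)} = \left(-4\right) \left(-2\right) + 1 = 8 + 1 = 9$)
$E{\left(d,K \right)} = -1$ ($E{\left(d,K \right)} = 3 - 4 = -1$)
$E{\left(3,V{\left(2,W{\left(0 \right)} \right)} \right)} j \left(-4\right) = \left(-1\right) 0 \left(-4\right) = 0 \left(-4\right) = 0$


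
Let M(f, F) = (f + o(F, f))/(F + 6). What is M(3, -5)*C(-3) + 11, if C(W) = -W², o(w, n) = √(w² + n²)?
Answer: -16 - 9*√34 ≈ -68.479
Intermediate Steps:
o(w, n) = √(n² + w²)
M(f, F) = (f + √(F² + f²))/(6 + F) (M(f, F) = (f + √(f² + F²))/(F + 6) = (f + √(F² + f²))/(6 + F))
M(3, -5)*C(-3) + 11 = ((3 + √((-5)² + 3²))/(6 - 5))*(-1*(-3)²) + 11 = ((3 + √(25 + 9))/1)*(-1*9) + 11 = (1*(3 + √34))*(-9) + 11 = (3 + √34)*(-9) + 11 = (-27 - 9*√34) + 11 = -16 - 9*√34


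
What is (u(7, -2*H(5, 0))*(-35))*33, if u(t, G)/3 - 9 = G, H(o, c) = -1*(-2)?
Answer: -17325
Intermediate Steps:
H(o, c) = 2
u(t, G) = 27 + 3*G
(u(7, -2*H(5, 0))*(-35))*33 = ((27 + 3*(-2*2))*(-35))*33 = ((27 + 3*(-4))*(-35))*33 = ((27 - 12)*(-35))*33 = (15*(-35))*33 = -525*33 = -17325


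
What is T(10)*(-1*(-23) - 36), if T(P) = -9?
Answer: 117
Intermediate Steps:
T(10)*(-1*(-23) - 36) = -9*(-1*(-23) - 36) = -9*(23 - 36) = -9*(-13) = 117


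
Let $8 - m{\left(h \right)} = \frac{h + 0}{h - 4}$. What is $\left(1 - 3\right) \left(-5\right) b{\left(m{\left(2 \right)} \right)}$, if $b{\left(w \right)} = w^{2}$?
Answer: $810$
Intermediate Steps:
$m{\left(h \right)} = 8 - \frac{h}{-4 + h}$ ($m{\left(h \right)} = 8 - \frac{h + 0}{h - 4} = 8 - \frac{h}{-4 + h}$)
$\left(1 - 3\right) \left(-5\right) b{\left(m{\left(2 \right)} \right)} = \left(1 - 3\right) \left(-5\right) \left(\frac{-32 + 7 \cdot 2}{-4 + 2}\right)^{2} = \left(-2\right) \left(-5\right) \left(\frac{-32 + 14}{-2}\right)^{2} = 10 \left(\left(- \frac{1}{2}\right) \left(-18\right)\right)^{2} = 10 \cdot 9^{2} = 10 \cdot 81 = 810$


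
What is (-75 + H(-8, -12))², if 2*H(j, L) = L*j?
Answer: 729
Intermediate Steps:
H(j, L) = L*j/2 (H(j, L) = (L*j)/2 = L*j/2)
(-75 + H(-8, -12))² = (-75 + (½)*(-12)*(-8))² = (-75 + 48)² = (-27)² = 729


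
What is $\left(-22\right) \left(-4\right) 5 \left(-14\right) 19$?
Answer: $-117040$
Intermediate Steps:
$\left(-22\right) \left(-4\right) 5 \left(-14\right) 19 = 88 \left(\left(-70\right) 19\right) = 88 \left(-1330\right) = -117040$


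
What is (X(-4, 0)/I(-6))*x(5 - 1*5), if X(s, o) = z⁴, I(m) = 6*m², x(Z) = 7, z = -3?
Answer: 21/8 ≈ 2.6250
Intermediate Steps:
X(s, o) = 81 (X(s, o) = (-3)⁴ = 81)
(X(-4, 0)/I(-6))*x(5 - 1*5) = (81/((6*(-6)²)))*7 = (81/((6*36)))*7 = (81/216)*7 = (81*(1/216))*7 = (3/8)*7 = 21/8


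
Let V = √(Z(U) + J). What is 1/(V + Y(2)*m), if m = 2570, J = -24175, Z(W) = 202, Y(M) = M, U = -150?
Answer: 5140/26443573 - I*√23973/26443573 ≈ 0.00019438 - 5.8552e-6*I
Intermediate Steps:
V = I*√23973 (V = √(202 - 24175) = √(-23973) = I*√23973 ≈ 154.83*I)
1/(V + Y(2)*m) = 1/(I*√23973 + 2*2570) = 1/(I*√23973 + 5140) = 1/(5140 + I*√23973)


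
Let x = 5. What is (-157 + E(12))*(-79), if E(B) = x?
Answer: 12008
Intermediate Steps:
E(B) = 5
(-157 + E(12))*(-79) = (-157 + 5)*(-79) = -152*(-79) = 12008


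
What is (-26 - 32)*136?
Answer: -7888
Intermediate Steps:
(-26 - 32)*136 = -58*136 = -7888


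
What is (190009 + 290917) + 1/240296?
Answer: 115564594097/240296 ≈ 4.8093e+5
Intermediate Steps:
(190009 + 290917) + 1/240296 = 480926 + 1/240296 = 115564594097/240296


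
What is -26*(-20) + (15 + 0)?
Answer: 535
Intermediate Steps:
-26*(-20) + (15 + 0) = 520 + 15 = 535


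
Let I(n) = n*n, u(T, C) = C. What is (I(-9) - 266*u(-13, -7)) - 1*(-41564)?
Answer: 43507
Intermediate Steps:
I(n) = n²
(I(-9) - 266*u(-13, -7)) - 1*(-41564) = ((-9)² - 266*(-7)) - 1*(-41564) = (81 + 1862) + 41564 = 1943 + 41564 = 43507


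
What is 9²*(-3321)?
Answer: -269001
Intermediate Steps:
9²*(-3321) = 81*(-3321) = -269001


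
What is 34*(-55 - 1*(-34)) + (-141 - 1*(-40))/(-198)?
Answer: -141271/198 ≈ -713.49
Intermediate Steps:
34*(-55 - 1*(-34)) + (-141 - 1*(-40))/(-198) = 34*(-55 + 34) + (-141 + 40)*(-1/198) = 34*(-21) - 101*(-1/198) = -714 + 101/198 = -141271/198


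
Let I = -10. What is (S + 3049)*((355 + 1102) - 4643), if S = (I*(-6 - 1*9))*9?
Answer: -14015214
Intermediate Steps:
S = 1350 (S = -10*(-6 - 1*9)*9 = -10*(-6 - 9)*9 = -10*(-15)*9 = 150*9 = 1350)
(S + 3049)*((355 + 1102) - 4643) = (1350 + 3049)*((355 + 1102) - 4643) = 4399*(1457 - 4643) = 4399*(-3186) = -14015214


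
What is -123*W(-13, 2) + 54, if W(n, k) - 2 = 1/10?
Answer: -2043/10 ≈ -204.30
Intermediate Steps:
W(n, k) = 21/10 (W(n, k) = 2 + 1/10 = 21/10)
-123*W(-13, 2) + 54 = -123*21/10 + 54 = -2583/10 + 54 = -2043/10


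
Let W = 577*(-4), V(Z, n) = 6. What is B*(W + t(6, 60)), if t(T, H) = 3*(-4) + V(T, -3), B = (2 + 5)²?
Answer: -113386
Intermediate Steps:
W = -2308
B = 49 (B = 7² = 49)
t(T, H) = -6 (t(T, H) = 3*(-4) + 6 = -12 + 6 = -6)
B*(W + t(6, 60)) = 49*(-2308 - 6) = 49*(-2314) = -113386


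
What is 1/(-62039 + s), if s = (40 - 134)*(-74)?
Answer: -1/55083 ≈ -1.8154e-5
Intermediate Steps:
s = 6956 (s = -94*(-74) = 6956)
1/(-62039 + s) = 1/(-62039 + 6956) = 1/(-55083) = -1/55083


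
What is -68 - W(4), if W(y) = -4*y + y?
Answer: -56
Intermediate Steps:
W(y) = -3*y
-68 - W(4) = -68 - (-3)*4 = -68 - 1*(-12) = -68 + 12 = -56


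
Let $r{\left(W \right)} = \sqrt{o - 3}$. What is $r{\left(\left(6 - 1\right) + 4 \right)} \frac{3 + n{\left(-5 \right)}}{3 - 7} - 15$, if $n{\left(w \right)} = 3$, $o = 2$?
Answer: $-15 - \frac{3 i}{2} \approx -15.0 - 1.5 i$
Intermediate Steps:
$r{\left(W \right)} = i$ ($r{\left(W \right)} = \sqrt{2 - 3} = \sqrt{-1} = i$)
$r{\left(\left(6 - 1\right) + 4 \right)} \frac{3 + n{\left(-5 \right)}}{3 - 7} - 15 = i \frac{3 + 3}{3 - 7} - 15 = i \frac{6}{-4} - 15 = i 6 \left(- \frac{1}{4}\right) - 15 = i \left(- \frac{3}{2}\right) - 15 = - \frac{3 i}{2} - 15 = -15 - \frac{3 i}{2}$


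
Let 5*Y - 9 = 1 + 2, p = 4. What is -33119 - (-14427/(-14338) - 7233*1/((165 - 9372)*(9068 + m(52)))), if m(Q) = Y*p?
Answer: -33074015504264309/998611389468 ≈ -33120.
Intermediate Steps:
Y = 12/5 (Y = 9/5 + (1 + 2)/5 = 9/5 + (⅕)*3 = 9/5 + ⅗ = 12/5 ≈ 2.4000)
m(Q) = 48/5 (m(Q) = (12/5)*4 = 48/5)
-33119 - (-14427/(-14338) - 7233*1/((165 - 9372)*(9068 + m(52)))) = -33119 - (-14427/(-14338) - 7233*1/((165 - 9372)*(9068 + 48/5))) = -33119 - (-14427*(-1/14338) - 7233/((45388/5)*(-9207))) = -33119 - (14427/14338 - 7233/(-417887316/5)) = -33119 - (14427/14338 - 7233*(-5/417887316)) = -33119 - (14427/14338 + 12055/139295772) = -33119 - 1*1004896473617/998611389468 = -33119 - 1004896473617/998611389468 = -33074015504264309/998611389468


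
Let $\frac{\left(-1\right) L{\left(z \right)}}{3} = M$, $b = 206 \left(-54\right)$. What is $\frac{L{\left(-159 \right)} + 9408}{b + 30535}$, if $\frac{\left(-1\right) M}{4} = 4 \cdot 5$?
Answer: $\frac{9648}{19411} \approx 0.49704$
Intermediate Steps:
$M = -80$ ($M = - 4 \cdot 4 \cdot 5 = \left(-4\right) 20 = -80$)
$b = -11124$
$L{\left(z \right)} = 240$ ($L{\left(z \right)} = \left(-3\right) \left(-80\right) = 240$)
$\frac{L{\left(-159 \right)} + 9408}{b + 30535} = \frac{240 + 9408}{-11124 + 30535} = \frac{9648}{19411}$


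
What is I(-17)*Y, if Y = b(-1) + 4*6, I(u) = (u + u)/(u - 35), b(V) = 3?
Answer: 459/26 ≈ 17.654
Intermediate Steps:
I(u) = 2*u/(-35 + u) (I(u) = (2*u)/(-35 + u) = 2*u/(-35 + u))
Y = 27 (Y = 3 + 4*6 = 3 + 24 = 27)
I(-17)*Y = (2*(-17)/(-35 - 17))*27 = (2*(-17)/(-52))*27 = (2*(-17)*(-1/52))*27 = (17/26)*27 = 459/26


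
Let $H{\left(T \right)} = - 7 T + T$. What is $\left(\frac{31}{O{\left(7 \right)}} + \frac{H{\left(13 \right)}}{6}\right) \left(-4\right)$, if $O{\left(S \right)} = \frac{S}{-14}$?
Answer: $300$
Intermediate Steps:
$O{\left(S \right)} = - \frac{S}{14}$ ($O{\left(S \right)} = S \left(- \frac{1}{14}\right) = - \frac{S}{14}$)
$H{\left(T \right)} = - 6 T$
$\left(\frac{31}{O{\left(7 \right)}} + \frac{H{\left(13 \right)}}{6}\right) \left(-4\right) = \left(\frac{31}{\left(- \frac{1}{14}\right) 7} + \frac{\left(-6\right) 13}{6}\right) \left(-4\right) = \left(\frac{31}{- \frac{1}{2}} - 13\right) \left(-4\right) = \left(31 \left(-2\right) - 13\right) \left(-4\right) = \left(-62 - 13\right) \left(-4\right) = \left(-75\right) \left(-4\right) = 300$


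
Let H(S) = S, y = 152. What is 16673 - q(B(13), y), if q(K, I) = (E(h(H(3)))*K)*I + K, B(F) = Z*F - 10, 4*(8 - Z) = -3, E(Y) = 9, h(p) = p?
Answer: -501443/4 ≈ -1.2536e+5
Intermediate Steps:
Z = 35/4 (Z = 8 - ¼*(-3) = 8 + ¾ = 35/4 ≈ 8.7500)
B(F) = -10 + 35*F/4 (B(F) = 35*F/4 - 10 = -10 + 35*F/4)
q(K, I) = K + 9*I*K (q(K, I) = (9*K)*I + K = 9*I*K + K = K + 9*I*K)
16673 - q(B(13), y) = 16673 - (-10 + (35/4)*13)*(1 + 9*152) = 16673 - (-10 + 455/4)*(1 + 1368) = 16673 - 415*1369/4 = 16673 - 1*568135/4 = 16673 - 568135/4 = -501443/4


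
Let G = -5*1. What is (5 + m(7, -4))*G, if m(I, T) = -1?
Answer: -20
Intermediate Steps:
G = -5
(5 + m(7, -4))*G = (5 - 1)*(-5) = 4*(-5) = -20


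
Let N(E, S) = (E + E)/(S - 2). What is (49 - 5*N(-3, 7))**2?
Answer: 3025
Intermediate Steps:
N(E, S) = 2*E/(-2 + S) (N(E, S) = (2*E)/(-2 + S) = 2*E/(-2 + S))
(49 - 5*N(-3, 7))**2 = (49 - 10*(-3)/(-2 + 7))**2 = (49 - 10*(-3)/5)**2 = (49 - 5*(-6/5))**2 = (49 + 6)**2 = 55**2 = 3025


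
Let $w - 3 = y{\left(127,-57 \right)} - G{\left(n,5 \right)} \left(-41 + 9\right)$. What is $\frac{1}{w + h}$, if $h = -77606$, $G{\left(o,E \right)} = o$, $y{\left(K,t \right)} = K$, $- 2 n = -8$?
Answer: $- \frac{1}{77348} \approx -1.2929 \cdot 10^{-5}$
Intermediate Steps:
$n = 4$ ($n = \left(- \frac{1}{2}\right) \left(-8\right) = 4$)
$w = 258$ ($w = 3 - \left(-127 + 4 \left(-41 + 9\right)\right) = 3 - \left(-127 + 4 \left(-32\right)\right) = 3 + \left(127 - -128\right) = 3 + \left(127 + 128\right) = 3 + 255 = 258$)
$\frac{1}{w + h} = \frac{1}{258 - 77606} = \frac{1}{-77348} = - \frac{1}{77348}$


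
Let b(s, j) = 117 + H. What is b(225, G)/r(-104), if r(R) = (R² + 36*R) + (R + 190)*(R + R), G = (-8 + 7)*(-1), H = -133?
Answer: 1/676 ≈ 0.0014793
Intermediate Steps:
G = 1 (G = -1*(-1) = 1)
b(s, j) = -16 (b(s, j) = 117 - 133 = -16)
r(R) = R² + 36*R + 2*R*(190 + R) (r(R) = (R² + 36*R) + (190 + R)*(2*R) = (R² + 36*R) + 2*R*(190 + R) = R² + 36*R + 2*R*(190 + R))
b(225, G)/r(-104) = -16*(-1/(104*(416 + 3*(-104)))) = -16*(-1/(104*(416 - 312))) = -16/((-104*104)) = -16/(-10816) = -16*(-1/10816) = 1/676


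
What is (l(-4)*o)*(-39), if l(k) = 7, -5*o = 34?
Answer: 9282/5 ≈ 1856.4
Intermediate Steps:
o = -34/5 (o = -1/5*34 = -34/5 ≈ -6.8000)
(l(-4)*o)*(-39) = (7*(-34/5))*(-39) = -238/5*(-39) = 9282/5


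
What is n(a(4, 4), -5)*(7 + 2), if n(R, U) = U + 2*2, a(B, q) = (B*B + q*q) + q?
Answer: -9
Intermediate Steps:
a(B, q) = q + B**2 + q**2 (a(B, q) = (B**2 + q**2) + q = q + B**2 + q**2)
n(R, U) = 4 + U (n(R, U) = U + 4 = 4 + U)
n(a(4, 4), -5)*(7 + 2) = (4 - 5)*(7 + 2) = -1*9 = -9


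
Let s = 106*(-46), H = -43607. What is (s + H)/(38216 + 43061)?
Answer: -48483/81277 ≈ -0.59652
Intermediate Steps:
s = -4876
(s + H)/(38216 + 43061) = (-4876 - 43607)/(38216 + 43061) = -48483/81277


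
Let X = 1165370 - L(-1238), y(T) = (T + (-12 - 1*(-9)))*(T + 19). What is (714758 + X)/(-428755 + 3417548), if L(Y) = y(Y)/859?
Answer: 1613517173/2567373187 ≈ 0.62847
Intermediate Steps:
y(T) = (-3 + T)*(19 + T) (y(T) = (T + (-12 + 9))*(19 + T) = (T - 3)*(19 + T) = (-3 + T)*(19 + T))
L(Y) = -57/859 + Y**2/859 + 16*Y/859 (L(Y) = (-57 + Y**2 + 16*Y)/859 = (-57 + Y**2 + 16*Y)*(1/859) = -57/859 + Y**2/859 + 16*Y/859)
X = 999540051/859 (X = 1165370 - (-57/859 + (1/859)*(-1238)**2 + (16/859)*(-1238)) = 1165370 - (-57/859 + (1/859)*1532644 - 19808/859) = 1165370 - (-57/859 + 1532644/859 - 19808/859) = 1165370 - 1*1512779/859 = 1165370 - 1512779/859 = 999540051/859 ≈ 1.1636e+6)
(714758 + X)/(-428755 + 3417548) = (714758 + 999540051/859)/(-428755 + 3417548) = (1613517173/859)/2988793 = (1613517173/859)*(1/2988793) = 1613517173/2567373187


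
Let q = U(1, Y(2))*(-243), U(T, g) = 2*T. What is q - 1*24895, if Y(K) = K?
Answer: -25381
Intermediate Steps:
q = -486 (q = (2*1)*(-243) = 2*(-243) = -486)
q - 1*24895 = -486 - 1*24895 = -486 - 24895 = -25381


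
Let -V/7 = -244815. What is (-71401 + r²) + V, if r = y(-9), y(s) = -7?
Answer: 1642353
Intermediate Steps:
V = 1713705 (V = -7*(-244815) = 1713705)
r = -7
(-71401 + r²) + V = (-71401 + (-7)²) + 1713705 = (-71401 + 49) + 1713705 = -71352 + 1713705 = 1642353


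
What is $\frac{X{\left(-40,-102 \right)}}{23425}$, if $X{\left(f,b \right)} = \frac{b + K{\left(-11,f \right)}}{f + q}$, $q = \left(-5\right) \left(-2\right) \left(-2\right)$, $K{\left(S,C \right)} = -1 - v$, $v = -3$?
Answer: $\frac{1}{14055} \approx 7.1149 \cdot 10^{-5}$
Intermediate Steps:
$K{\left(S,C \right)} = 2$ ($K{\left(S,C \right)} = -1 - -3 = -1 + 3 = 2$)
$q = -20$ ($q = 10 \left(-2\right) = -20$)
$X{\left(f,b \right)} = \frac{2 + b}{-20 + f}$ ($X{\left(f,b \right)} = \frac{b + 2}{f - 20} = \frac{2 + b}{-20 + f}$)
$\frac{X{\left(-40,-102 \right)}}{23425} = \frac{\frac{1}{-20 - 40} \left(2 - 102\right)}{23425} = \frac{1}{-60} \left(-100\right) \frac{1}{23425} = \left(- \frac{1}{60}\right) \left(-100\right) \frac{1}{23425} = \frac{5}{3} \cdot \frac{1}{23425} = \frac{1}{14055}$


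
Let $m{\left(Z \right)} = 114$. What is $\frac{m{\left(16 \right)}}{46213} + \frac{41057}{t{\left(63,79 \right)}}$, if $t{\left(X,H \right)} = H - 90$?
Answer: $- \frac{1897365887}{508343} \approx -3732.5$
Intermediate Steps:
$t{\left(X,H \right)} = -90 + H$
$\frac{m{\left(16 \right)}}{46213} + \frac{41057}{t{\left(63,79 \right)}} = \frac{114}{46213} + \frac{41057}{-90 + 79} = 114 \cdot \frac{1}{46213} + \frac{41057}{-11} = \frac{114}{46213} + 41057 \left(- \frac{1}{11}\right) = \frac{114}{46213} - \frac{41057}{11} = - \frac{1897365887}{508343}$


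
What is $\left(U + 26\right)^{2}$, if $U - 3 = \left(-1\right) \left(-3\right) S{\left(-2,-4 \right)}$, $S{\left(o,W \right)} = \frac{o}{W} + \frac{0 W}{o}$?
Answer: $\frac{3721}{4} \approx 930.25$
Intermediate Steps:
$S{\left(o,W \right)} = \frac{o}{W}$ ($S{\left(o,W \right)} = \frac{o}{W} + \frac{0}{o} = \frac{o}{W} + 0 = \frac{o}{W}$)
$U = \frac{9}{2}$ ($U = 3 + \left(-1\right) \left(-3\right) \left(- \frac{2}{-4}\right) = 3 + 3 \left(\left(-2\right) \left(- \frac{1}{4}\right)\right) = 3 + 3 \cdot \frac{1}{2} = 3 + \frac{3}{2} = \frac{9}{2} \approx 4.5$)
$\left(U + 26\right)^{2} = \left(\frac{9}{2} + 26\right)^{2} = \left(\frac{61}{2}\right)^{2} = \frac{3721}{4}$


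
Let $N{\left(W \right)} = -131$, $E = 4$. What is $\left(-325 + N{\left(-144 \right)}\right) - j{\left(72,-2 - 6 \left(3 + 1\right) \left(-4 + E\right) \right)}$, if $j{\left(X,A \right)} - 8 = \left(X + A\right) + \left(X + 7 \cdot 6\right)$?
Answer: $-648$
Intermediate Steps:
$j{\left(X,A \right)} = 50 + A + 2 X$ ($j{\left(X,A \right)} = 8 + \left(\left(X + A\right) + \left(X + 7 \cdot 6\right)\right) = 8 + \left(\left(A + X\right) + \left(X + 42\right)\right) = 8 + \left(\left(A + X\right) + \left(42 + X\right)\right) = 8 + \left(42 + A + 2 X\right) = 50 + A + 2 X$)
$\left(-325 + N{\left(-144 \right)}\right) - j{\left(72,-2 - 6 \left(3 + 1\right) \left(-4 + E\right) \right)} = \left(-325 - 131\right) - \left(50 - \left(2 + 6 \left(3 + 1\right) \left(-4 + 4\right)\right) + 2 \cdot 72\right) = -456 - \left(50 - \left(2 + 6 \cdot 4 \cdot 0\right) + 144\right) = -456 - \left(50 - 2 + 144\right) = -456 - 192 = -648$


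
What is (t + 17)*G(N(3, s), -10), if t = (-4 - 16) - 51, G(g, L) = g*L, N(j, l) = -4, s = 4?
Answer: -2160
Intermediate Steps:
G(g, L) = L*g
t = -71 (t = -20 - 51 = -71)
(t + 17)*G(N(3, s), -10) = (-71 + 17)*(-10*(-4)) = -54*40 = -2160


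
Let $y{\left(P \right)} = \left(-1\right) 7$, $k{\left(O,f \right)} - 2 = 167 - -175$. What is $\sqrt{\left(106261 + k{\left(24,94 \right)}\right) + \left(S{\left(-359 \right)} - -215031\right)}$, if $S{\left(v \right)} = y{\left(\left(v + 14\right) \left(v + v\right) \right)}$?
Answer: $\sqrt{321629} \approx 567.12$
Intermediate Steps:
$k{\left(O,f \right)} = 344$ ($k{\left(O,f \right)} = 2 + \left(167 - -175\right) = 2 + \left(167 + 175\right) = 2 + 342 = 344$)
$y{\left(P \right)} = -7$
$S{\left(v \right)} = -7$
$\sqrt{\left(106261 + k{\left(24,94 \right)}\right) + \left(S{\left(-359 \right)} - -215031\right)} = \sqrt{\left(106261 + 344\right) - -215024} = \sqrt{106605 + \left(-7 + 215031\right)} = \sqrt{106605 + 215024} = \sqrt{321629}$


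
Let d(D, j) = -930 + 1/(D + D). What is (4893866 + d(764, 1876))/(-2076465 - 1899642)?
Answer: -2492135403/2025163832 ≈ -1.2306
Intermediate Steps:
d(D, j) = -930 + 1/(2*D)
(4893866 + d(764, 1876))/(-2076465 - 1899642) = (4893866 + (-930 + (½)/764))/(-2076465 - 1899642) = (4893866 + (-930 + (½)*(1/764)))/(-3976107) = (4893866 + (-930 + 1/1528))*(-1/3976107) = (4893866 - 1421039/1528)*(-1/3976107) = (7476406209/1528)*(-1/3976107) = -2492135403/2025163832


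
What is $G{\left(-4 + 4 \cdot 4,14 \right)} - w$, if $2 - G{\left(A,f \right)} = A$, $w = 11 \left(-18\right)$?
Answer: $188$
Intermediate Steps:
$w = -198$
$G{\left(A,f \right)} = 2 - A$
$G{\left(-4 + 4 \cdot 4,14 \right)} - w = \left(2 - \left(-4 + 4 \cdot 4\right)\right) - -198 = \left(2 - \left(-4 + 16\right)\right) + 198 = \left(2 - 12\right) + 198 = -10 + 198 = 188$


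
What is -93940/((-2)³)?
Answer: 23485/2 ≈ 11743.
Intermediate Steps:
-93940/((-2)³) = -93940/(-8) = -93940*(-⅛) = 23485/2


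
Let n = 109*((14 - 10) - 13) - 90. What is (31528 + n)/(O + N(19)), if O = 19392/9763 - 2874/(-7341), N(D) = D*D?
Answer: 727619587877/8681117199 ≈ 83.816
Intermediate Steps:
N(D) = D²
O = 56805178/23890061 (O = 19392*(1/9763) - 2874*(-1/7341) = 19392/9763 + 958/2447 = 56805178/23890061 ≈ 2.3778)
n = -1071 (n = 109*(4 - 13) - 90 = 109*(-9) - 90 = -981 - 90 = -1071)
(31528 + n)/(O + N(19)) = (31528 - 1071)/(56805178/23890061 + 19²) = 30457/(56805178/23890061 + 361) = 30457/(8681117199/23890061) = 30457*(23890061/8681117199) = 727619587877/8681117199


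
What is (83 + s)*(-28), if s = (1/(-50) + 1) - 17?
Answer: -46886/25 ≈ -1875.4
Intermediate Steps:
s = -801/50 (s = (-1/50 + 1) - 17 = 49/50 - 17 = -801/50 ≈ -16.020)
(83 + s)*(-28) = (83 - 801/50)*(-28) = (3349/50)*(-28) = -46886/25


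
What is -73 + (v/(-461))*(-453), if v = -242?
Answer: -143279/461 ≈ -310.80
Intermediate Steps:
-73 + (v/(-461))*(-453) = -73 - 242/(-461)*(-453) = -73 - 242*(-1/461)*(-453) = -73 + (242/461)*(-453) = -73 - 109626/461 = -143279/461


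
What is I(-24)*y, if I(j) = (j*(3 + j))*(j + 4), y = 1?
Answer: -10080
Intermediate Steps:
I(j) = j*(3 + j)*(4 + j) (I(j) = (j*(3 + j))*(4 + j) = j*(3 + j)*(4 + j))
I(-24)*y = -24*(12 + (-24)**2 + 7*(-24))*1 = -24*(12 + 576 - 168)*1 = -24*420*1 = -10080*1 = -10080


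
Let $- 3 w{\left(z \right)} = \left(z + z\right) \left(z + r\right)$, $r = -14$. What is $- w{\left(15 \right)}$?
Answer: $10$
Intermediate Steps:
$w{\left(z \right)} = - \frac{2 z \left(-14 + z\right)}{3}$ ($w{\left(z \right)} = - \frac{\left(z + z\right) \left(z - 14\right)}{3} = - \frac{2 z \left(-14 + z\right)}{3}$)
$- w{\left(15 \right)} = - \frac{2 \cdot 15 \left(14 - 15\right)}{3} = - \frac{2 \cdot 15 \left(-1\right)}{3} = \left(-1\right) \left(-10\right) = 10$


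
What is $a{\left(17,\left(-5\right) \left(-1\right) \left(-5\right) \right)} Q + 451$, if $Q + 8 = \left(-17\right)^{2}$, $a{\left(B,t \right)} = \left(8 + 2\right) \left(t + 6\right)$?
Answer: $-52939$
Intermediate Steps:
$a{\left(B,t \right)} = 60 + 10 t$ ($a{\left(B,t \right)} = 10 \left(6 + t\right) = 60 + 10 t$)
$Q = 281$ ($Q = -8 + \left(-17\right)^{2} = -8 + 289 = 281$)
$a{\left(17,\left(-5\right) \left(-1\right) \left(-5\right) \right)} Q + 451 = \left(60 + 10 \left(-5\right) \left(-1\right) \left(-5\right)\right) 281 + 451 = \left(60 + 10 \cdot 5 \left(-5\right)\right) 281 + 451 = \left(60 + 10 \left(-25\right)\right) 281 + 451 = \left(60 - 250\right) 281 + 451 = \left(-190\right) 281 + 451 = -53390 + 451 = -52939$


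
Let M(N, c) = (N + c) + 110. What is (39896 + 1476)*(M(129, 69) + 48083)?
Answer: 2002032452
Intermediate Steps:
M(N, c) = 110 + N + c
(39896 + 1476)*(M(129, 69) + 48083) = (39896 + 1476)*((110 + 129 + 69) + 48083) = 41372*(308 + 48083) = 41372*48391 = 2002032452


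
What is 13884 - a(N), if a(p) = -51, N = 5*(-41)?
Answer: 13935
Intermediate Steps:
N = -205
13884 - a(N) = 13884 - 1*(-51) = 13884 + 51 = 13935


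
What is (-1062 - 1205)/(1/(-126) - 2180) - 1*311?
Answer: -85140149/274681 ≈ -309.96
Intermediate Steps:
(-1062 - 1205)/(1/(-126) - 2180) - 1*311 = -2267/(-1/126 - 2180) - 311 = -2267/(-274681/126) - 311 = -2267*(-126/274681) - 311 = 285642/274681 - 311 = -85140149/274681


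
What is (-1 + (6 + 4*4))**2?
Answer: 441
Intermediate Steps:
(-1 + (6 + 4*4))**2 = (-1 + (6 + 16))**2 = (-1 + 22)**2 = 21**2 = 441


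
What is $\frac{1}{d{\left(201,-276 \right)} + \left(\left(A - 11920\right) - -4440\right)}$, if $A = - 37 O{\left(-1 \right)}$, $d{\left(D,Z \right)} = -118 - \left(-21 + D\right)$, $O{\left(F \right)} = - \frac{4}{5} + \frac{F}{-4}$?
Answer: $- \frac{20}{155153} \approx -0.00012891$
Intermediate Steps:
$O{\left(F \right)} = - \frac{4}{5} - \frac{F}{4}$ ($O{\left(F \right)} = \left(-4\right) \frac{1}{5} + F \left(- \frac{1}{4}\right) = - \frac{4}{5} - \frac{F}{4}$)
$d{\left(D,Z \right)} = -97 - D$ ($d{\left(D,Z \right)} = -118 - \left(-21 + D\right) = -97 - D$)
$A = \frac{407}{20}$ ($A = - 37 \left(- \frac{4}{5} - - \frac{1}{4}\right) = - 37 \left(- \frac{4}{5} + \frac{1}{4}\right) = \left(-37\right) \left(- \frac{11}{20}\right) = \frac{407}{20} \approx 20.35$)
$\frac{1}{d{\left(201,-276 \right)} + \left(\left(A - 11920\right) - -4440\right)} = \frac{1}{\left(-97 - 201\right) + \left(\left(\frac{407}{20} - 11920\right) - -4440\right)} = \frac{1}{\left(-97 - 201\right) + \left(- \frac{237993}{20} + \left(-2792 + 7232\right)\right)} = \frac{1}{-298 + \left(- \frac{237993}{20} + 4440\right)} = \frac{1}{-298 - \frac{149193}{20}} = \frac{1}{- \frac{155153}{20}} = - \frac{20}{155153}$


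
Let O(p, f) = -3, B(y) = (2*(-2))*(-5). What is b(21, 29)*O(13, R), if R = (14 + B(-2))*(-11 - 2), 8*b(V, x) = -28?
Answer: 21/2 ≈ 10.500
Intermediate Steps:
B(y) = 20 (B(y) = -4*(-5) = 20)
b(V, x) = -7/2 (b(V, x) = (⅛)*(-28) = -7/2)
R = -442 (R = (14 + 20)*(-11 - 2) = 34*(-13) = -442)
b(21, 29)*O(13, R) = -7/2*(-3) = 21/2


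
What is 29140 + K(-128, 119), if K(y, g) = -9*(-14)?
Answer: 29266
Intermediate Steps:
K(y, g) = 126
29140 + K(-128, 119) = 29140 + 126 = 29266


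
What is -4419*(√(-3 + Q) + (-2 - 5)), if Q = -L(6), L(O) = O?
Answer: 30933 - 13257*I ≈ 30933.0 - 13257.0*I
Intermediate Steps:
Q = -6 (Q = -1*6 = -6)
-4419*(√(-3 + Q) + (-2 - 5)) = -4419*(√(-3 - 6) + (-2 - 5)) = -4419*(√(-9) - 7) = -4419*(3*I - 7) = -4419*(-7 + 3*I) = 30933 - 13257*I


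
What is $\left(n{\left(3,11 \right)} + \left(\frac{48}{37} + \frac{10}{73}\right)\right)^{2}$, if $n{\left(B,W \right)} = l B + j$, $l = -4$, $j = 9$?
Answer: $\frac{17884441}{7295401} \approx 2.4515$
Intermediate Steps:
$n{\left(B,W \right)} = 9 - 4 B$ ($n{\left(B,W \right)} = - 4 B + 9 = 9 - 4 B$)
$\left(n{\left(3,11 \right)} + \left(\frac{48}{37} + \frac{10}{73}\right)\right)^{2} = \left(\left(9 - 12\right) + \left(\frac{48}{37} + \frac{10}{73}\right)\right)^{2} = \left(\left(9 - 12\right) + \left(48 \cdot \frac{1}{37} + 10 \cdot \frac{1}{73}\right)\right)^{2} = \left(-3 + \left(\frac{48}{37} + \frac{10}{73}\right)\right)^{2} = \left(-3 + \frac{3874}{2701}\right)^{2} = \left(- \frac{4229}{2701}\right)^{2} = \frac{17884441}{7295401}$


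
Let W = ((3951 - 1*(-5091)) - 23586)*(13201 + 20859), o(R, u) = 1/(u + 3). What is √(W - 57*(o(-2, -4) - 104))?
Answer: 3*I*√55040295 ≈ 22257.0*I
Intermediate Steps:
o(R, u) = 1/(3 + u)
W = -495368640 (W = ((3951 + 5091) - 23586)*34060 = (9042 - 23586)*34060 = -14544*34060 = -495368640)
√(W - 57*(o(-2, -4) - 104)) = √(-495368640 - 57*(1/(3 - 4) - 104)) = √(-495368640 - 57*(1/(-1) - 104)) = √(-495368640 - 57*(-1 - 104)) = √(-495368640 - 57*(-105)) = √(-495368640 + 5985) = √(-495362655) = 3*I*√55040295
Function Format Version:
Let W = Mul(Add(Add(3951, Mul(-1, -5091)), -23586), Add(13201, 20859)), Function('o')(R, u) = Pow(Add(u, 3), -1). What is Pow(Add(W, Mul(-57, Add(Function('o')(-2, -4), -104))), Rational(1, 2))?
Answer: Mul(3, I, Pow(55040295, Rational(1, 2))) ≈ Mul(22257., I)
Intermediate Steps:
Function('o')(R, u) = Pow(Add(3, u), -1)
W = -495368640 (W = Mul(Add(Add(3951, 5091), -23586), 34060) = Mul(Add(9042, -23586), 34060) = Mul(-14544, 34060) = -495368640)
Pow(Add(W, Mul(-57, Add(Function('o')(-2, -4), -104))), Rational(1, 2)) = Pow(Add(-495368640, Mul(-57, Add(Pow(Add(3, -4), -1), -104))), Rational(1, 2)) = Pow(Add(-495368640, Mul(-57, Add(Pow(-1, -1), -104))), Rational(1, 2)) = Pow(Add(-495368640, Mul(-57, Add(-1, -104))), Rational(1, 2)) = Pow(Add(-495368640, Mul(-57, -105)), Rational(1, 2)) = Pow(Add(-495368640, 5985), Rational(1, 2)) = Pow(-495362655, Rational(1, 2)) = Mul(3, I, Pow(55040295, Rational(1, 2)))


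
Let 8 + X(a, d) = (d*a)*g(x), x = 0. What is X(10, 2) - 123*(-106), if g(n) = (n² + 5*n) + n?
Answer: 13030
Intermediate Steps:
g(n) = n² + 6*n
X(a, d) = -8 (X(a, d) = -8 + (d*a)*(0*(6 + 0)) = -8 + (a*d)*(0*6) = -8 + (a*d)*0 = -8 + 0 = -8)
X(10, 2) - 123*(-106) = -8 - 123*(-106) = -8 + 13038 = 13030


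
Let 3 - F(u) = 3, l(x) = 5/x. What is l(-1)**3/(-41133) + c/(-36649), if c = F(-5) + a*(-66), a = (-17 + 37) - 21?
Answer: 1866347/1507483317 ≈ 0.0012381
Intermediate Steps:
F(u) = 0 (F(u) = 3 - 1*3 = 3 - 3 = 0)
a = -1 (a = 20 - 21 = -1)
c = 66 (c = 0 - 1*(-66) = 0 + 66 = 66)
l(-1)**3/(-41133) + c/(-36649) = (5/(-1))**3/(-41133) + 66/(-36649) = (5*(-1))**3*(-1/41133) + 66*(-1/36649) = (-5)**3*(-1/41133) - 66/36649 = -125*(-1/41133) - 66/36649 = 125/41133 - 66/36649 = 1866347/1507483317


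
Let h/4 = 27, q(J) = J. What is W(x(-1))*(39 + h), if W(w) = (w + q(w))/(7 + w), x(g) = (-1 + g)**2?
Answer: 1176/11 ≈ 106.91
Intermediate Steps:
h = 108 (h = 4*27 = 108)
W(w) = 2*w/(7 + w) (W(w) = (w + w)/(7 + w) = (2*w)/(7 + w) = 2*w/(7 + w))
W(x(-1))*(39 + h) = (2*(-1 - 1)**2/(7 + (-1 - 1)**2))*(39 + 108) = (2*(-2)**2/(7 + (-2)**2))*147 = (2*4/(7 + 4))*147 = (2*4/11)*147 = (2*4*(1/11))*147 = (8/11)*147 = 1176/11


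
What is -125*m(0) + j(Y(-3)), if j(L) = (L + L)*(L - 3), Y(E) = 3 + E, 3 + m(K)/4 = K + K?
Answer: 1500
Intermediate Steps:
m(K) = -12 + 8*K (m(K) = -12 + 4*(K + K) = -12 + 4*(2*K) = -12 + 8*K)
j(L) = 2*L*(-3 + L) (j(L) = (2*L)*(-3 + L) = 2*L*(-3 + L))
-125*m(0) + j(Y(-3)) = -125*(-12 + 8*0) + 2*(3 - 3)*(-3 + (3 - 3)) = -125*(-12 + 0) + 2*0*(-3 + 0) = -125*(-12) + 2*0*(-3) = 1500 + 0 = 1500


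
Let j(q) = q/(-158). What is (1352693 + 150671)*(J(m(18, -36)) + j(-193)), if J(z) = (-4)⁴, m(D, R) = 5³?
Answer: 30549108162/79 ≈ 3.8670e+8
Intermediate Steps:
j(q) = -q/158 (j(q) = q*(-1/158) = -q/158)
m(D, R) = 125
J(z) = 256
(1352693 + 150671)*(J(m(18, -36)) + j(-193)) = (1352693 + 150671)*(256 - 1/158*(-193)) = 1503364*(256 + 193/158) = 1503364*(40641/158) = 30549108162/79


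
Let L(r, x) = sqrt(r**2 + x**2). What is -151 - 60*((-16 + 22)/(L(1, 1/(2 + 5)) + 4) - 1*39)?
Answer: 768083/367 + 6300*sqrt(2)/367 ≈ 2117.1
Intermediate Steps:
-151 - 60*((-16 + 22)/(L(1, 1/(2 + 5)) + 4) - 1*39) = -151 - 60*((-16 + 22)/(sqrt(1**2 + (1/(2 + 5))**2) + 4) - 1*39) = -151 - 60*(6/(sqrt(1 + (1/7)**2) + 4) - 39) = -151 - 60*(6/(sqrt(1 + 1/49) + 4) - 39) = -151 - 60*(6/(sqrt(50/49) + 4) - 39) = -151 - 60*(6/(5*sqrt(2)/7 + 4) - 39) = -151 - 60*(6/(4 + 5*sqrt(2)/7) - 39) = -151 - 60*(-39 + 6/(4 + 5*sqrt(2)/7)) = -151 + (2340 - 360/(4 + 5*sqrt(2)/7)) = 2189 - 360/(4 + 5*sqrt(2)/7)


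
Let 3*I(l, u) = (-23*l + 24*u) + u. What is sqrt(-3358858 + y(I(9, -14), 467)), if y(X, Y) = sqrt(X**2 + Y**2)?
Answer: sqrt(-30229722 + 195*sqrt(538))/3 ≈ 1832.6*I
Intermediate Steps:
I(l, u) = -23*l/3 + 25*u/3 (I(l, u) = ((-23*l + 24*u) + u)/3 = (-23*l + 25*u)/3 = -23*l/3 + 25*u/3)
sqrt(-3358858 + y(I(9, -14), 467)) = sqrt(-3358858 + sqrt((-23/3*9 + (25/3)*(-14))**2 + 467**2)) = sqrt(-3358858 + sqrt((-69 - 350/3)**2 + 218089)) = sqrt(-3358858 + sqrt((-557/3)**2 + 218089)) = sqrt(-3358858 + sqrt(310249/9 + 218089)) = sqrt(-3358858 + sqrt(2273050/9)) = sqrt(-3358858 + 65*sqrt(538)/3)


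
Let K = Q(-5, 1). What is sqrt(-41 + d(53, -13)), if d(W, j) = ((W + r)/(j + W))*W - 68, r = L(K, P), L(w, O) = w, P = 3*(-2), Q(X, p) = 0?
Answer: I*sqrt(15510)/20 ≈ 6.227*I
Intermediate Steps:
P = -6
K = 0
r = 0
d(W, j) = -68 + W**2/(W + j) (d(W, j) = ((W + 0)/(j + W))*W - 68 = (W/(W + j))*W - 68 = W**2/(W + j) - 68 = -68 + W**2/(W + j))
sqrt(-41 + d(53, -13)) = sqrt(-41 + (53**2 - 68*53 - 68*(-13))/(53 - 13)) = sqrt(-41 + (2809 - 3604 + 884)/40) = sqrt(-41 + (1/40)*89) = sqrt(-41 + 89/40) = sqrt(-1551/40) = I*sqrt(15510)/20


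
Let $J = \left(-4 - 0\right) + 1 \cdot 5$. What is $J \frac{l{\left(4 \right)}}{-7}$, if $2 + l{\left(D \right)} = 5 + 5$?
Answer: $- \frac{8}{7} \approx -1.1429$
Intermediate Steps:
$l{\left(D \right)} = 8$ ($l{\left(D \right)} = -2 + \left(5 + 5\right) = -2 + 10 = 8$)
$J = 1$ ($J = \left(-4 + 0\right) + 5 = -4 + 5 = 1$)
$J \frac{l{\left(4 \right)}}{-7} = 1 \frac{8}{-7} = 1 \cdot 8 \left(- \frac{1}{7}\right) = 1 \left(- \frac{8}{7}\right) = - \frac{8}{7}$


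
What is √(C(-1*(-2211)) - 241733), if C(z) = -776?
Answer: I*√242509 ≈ 492.45*I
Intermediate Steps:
√(C(-1*(-2211)) - 241733) = √(-776 - 241733) = √(-242509) = I*√242509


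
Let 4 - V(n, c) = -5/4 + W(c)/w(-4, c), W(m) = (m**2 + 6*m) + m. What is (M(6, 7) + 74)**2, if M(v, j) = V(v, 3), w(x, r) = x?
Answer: 120409/16 ≈ 7525.6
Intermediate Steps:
W(m) = m**2 + 7*m
V(n, c) = 21/4 + c*(7 + c)/4 (V(n, c) = 4 - (-5/4 + (c*(7 + c))/(-4)) = 4 - (-5*1/4 + (c*(7 + c))*(-1/4)) = 4 - (-5/4 - c*(7 + c)/4) = 4 + (5/4 + c*(7 + c)/4) = 21/4 + c*(7 + c)/4)
M(v, j) = 51/4 (M(v, j) = 21/4 + (1/4)*3*(7 + 3) = 21/4 + (1/4)*3*10 = 21/4 + 15/2 = 51/4)
(M(6, 7) + 74)**2 = (51/4 + 74)**2 = (347/4)**2 = 120409/16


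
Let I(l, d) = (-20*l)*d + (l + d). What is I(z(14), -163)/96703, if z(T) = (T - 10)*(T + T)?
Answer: 365069/96703 ≈ 3.7752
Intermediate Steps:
z(T) = 2*T*(-10 + T) (z(T) = (-10 + T)*(2*T) = 2*T*(-10 + T))
I(l, d) = d + l - 20*d*l (I(l, d) = -20*d*l + (d + l) = d + l - 20*d*l)
I(z(14), -163)/96703 = (-163 + 2*14*(-10 + 14) - 20*(-163)*2*14*(-10 + 14))/96703 = (-163 + 2*14*4 - 20*(-163)*2*14*4)*(1/96703) = (-163 + 112 - 20*(-163)*112)*(1/96703) = (-163 + 112 + 365120)*(1/96703) = 365069*(1/96703) = 365069/96703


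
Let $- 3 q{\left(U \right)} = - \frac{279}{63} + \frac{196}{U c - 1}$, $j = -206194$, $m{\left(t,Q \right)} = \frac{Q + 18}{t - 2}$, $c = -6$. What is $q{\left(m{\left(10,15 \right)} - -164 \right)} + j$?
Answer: $- \frac{2498434027}{12117} \approx -2.0619 \cdot 10^{5}$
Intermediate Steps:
$m{\left(t,Q \right)} = \frac{18 + Q}{-2 + t}$
$q{\left(U \right)} = \frac{31}{21} - \frac{196}{3 \left(-1 - 6 U\right)}$ ($q{\left(U \right)} = - \frac{- \frac{279}{63} + \frac{196}{U \left(-6\right) - 1}}{3} = - \frac{\left(-279\right) \frac{1}{63} + \frac{196}{- 6 U - 1}}{3} = - \frac{- \frac{31}{7} + \frac{196}{-1 - 6 U}}{3} = \frac{31}{21} - \frac{196}{3 \left(-1 - 6 U\right)}$)
$q{\left(m{\left(10,15 \right)} - -164 \right)} + j = \frac{1403 + 186 \left(\frac{18 + 15}{-2 + 10} - -164\right)}{21 \left(1 + 6 \left(\frac{18 + 15}{-2 + 10} - -164\right)\right)} - 206194 = \frac{1403 + 186 \left(\frac{1}{8} \cdot 33 + 164\right)}{21 \left(1 + 6 \left(\frac{1}{8} \cdot 33 + 164\right)\right)} - 206194 = \frac{1403 + 186 \left(\frac{33}{8} + 164\right)}{21 \left(1 + 6 \left(\frac{33}{8} + 164\right)\right)} - 206194 = \frac{1403 + 186 \cdot \frac{1345}{8}}{21 \left(1 + 6 \cdot \frac{1345}{8}\right)} - 206194 = \frac{1403 + \frac{125085}{4}}{21 \left(1 + \frac{4035}{4}\right)} - 206194 = \frac{1}{21} \frac{1}{\frac{4039}{4}} \cdot \frac{130697}{4} - 206194 = \frac{1}{21} \cdot \frac{4}{4039} \cdot \frac{130697}{4} - 206194 = \frac{18671}{12117} - 206194 = - \frac{2498434027}{12117}$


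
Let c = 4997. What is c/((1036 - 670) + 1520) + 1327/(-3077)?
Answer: 12873047/5803222 ≈ 2.2183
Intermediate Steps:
c/((1036 - 670) + 1520) + 1327/(-3077) = 4997/((1036 - 670) + 1520) + 1327/(-3077) = 4997/(366 + 1520) + 1327*(-1/3077) = 4997/1886 - 1327/3077 = 12873047/5803222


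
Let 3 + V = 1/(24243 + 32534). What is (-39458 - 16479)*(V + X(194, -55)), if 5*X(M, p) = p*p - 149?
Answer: -1298050064982/40555 ≈ -3.2007e+7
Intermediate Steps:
X(M, p) = -149/5 + p²/5 (X(M, p) = (p*p - 149)/5 = (p² - 149)/5 = (-149 + p²)/5 = -149/5 + p²/5)
V = -170330/56777 (V = -3 + 1/(24243 + 32534) = -3 + 1/56777 = -170330/56777 ≈ -3.0000)
(-39458 - 16479)*(V + X(194, -55)) = (-39458 - 16479)*(-170330/56777 + (-149/5 + (⅕)*(-55)²)) = -55937*(-170330/56777 + (-149/5 + (⅕)*3025)) = -55937*(-170330/56777 + (-149/5 + 605)) = -55937*(-170330/56777 + 2876/5) = -55937*162439002/283885 = -1298050064982/40555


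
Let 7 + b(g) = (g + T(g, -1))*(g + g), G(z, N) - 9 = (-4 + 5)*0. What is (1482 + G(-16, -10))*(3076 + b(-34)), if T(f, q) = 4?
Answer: 7617519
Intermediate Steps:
G(z, N) = 9 (G(z, N) = 9 + (-4 + 5)*0 = 9 + 1*0 = 9 + 0 = 9)
b(g) = -7 + 2*g*(4 + g) (b(g) = -7 + (g + 4)*(g + g) = -7 + (4 + g)*(2*g) = -7 + 2*g*(4 + g))
(1482 + G(-16, -10))*(3076 + b(-34)) = (1482 + 9)*(3076 + (-7 + 2*(-34)² + 8*(-34))) = 1491*(3076 + (-7 + 2*1156 - 272)) = 1491*(3076 + (-7 + 2312 - 272)) = 1491*(3076 + 2033) = 1491*5109 = 7617519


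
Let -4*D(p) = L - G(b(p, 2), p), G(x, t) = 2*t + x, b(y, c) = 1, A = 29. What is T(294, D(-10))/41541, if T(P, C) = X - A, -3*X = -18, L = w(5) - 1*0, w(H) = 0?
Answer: -23/41541 ≈ -0.00055367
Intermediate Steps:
G(x, t) = x + 2*t
L = 0 (L = 0 - 1*0 = 0 + 0 = 0)
X = 6 (X = -⅓*(-18) = 6)
D(p) = ¼ + p/2 (D(p) = -(0 - (1 + 2*p))/4 = -(0 + (-1 - 2*p))/4 = -(-1 - 2*p)/4 = ¼ + p/2)
T(P, C) = -23 (T(P, C) = 6 - 1*29 = 6 - 29 = -23)
T(294, D(-10))/41541 = -23/41541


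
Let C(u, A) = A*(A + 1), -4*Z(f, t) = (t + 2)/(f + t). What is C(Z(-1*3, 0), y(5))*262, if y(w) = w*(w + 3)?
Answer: 429680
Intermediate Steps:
y(w) = w*(3 + w)
Z(f, t) = -(2 + t)/(4*(f + t)) (Z(f, t) = -(t + 2)/(4*(f + t)) = -(2 + t)/(4*(f + t)))
C(u, A) = A*(1 + A)
C(Z(-1*3, 0), y(5))*262 = ((5*(3 + 5))*(1 + 5*(3 + 5)))*262 = ((5*8)*(1 + 5*8))*262 = (40*(1 + 40))*262 = (40*41)*262 = 1640*262 = 429680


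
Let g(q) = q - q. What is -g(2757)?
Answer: 0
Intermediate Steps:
g(q) = 0
-g(2757) = -1*0 = 0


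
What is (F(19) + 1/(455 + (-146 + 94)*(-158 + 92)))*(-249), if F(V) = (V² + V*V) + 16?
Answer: -714283143/3887 ≈ -1.8376e+5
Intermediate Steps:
F(V) = 16 + 2*V² (F(V) = (V² + V²) + 16 = 2*V² + 16 = 16 + 2*V²)
(F(19) + 1/(455 + (-146 + 94)*(-158 + 92)))*(-249) = ((16 + 2*19²) + 1/(455 + (-146 + 94)*(-158 + 92)))*(-249) = ((16 + 2*361) + 1/(455 - 52*(-66)))*(-249) = ((16 + 722) + 1/(455 + 3432))*(-249) = (738 + 1/3887)*(-249) = (2868607/3887)*(-249) = -714283143/3887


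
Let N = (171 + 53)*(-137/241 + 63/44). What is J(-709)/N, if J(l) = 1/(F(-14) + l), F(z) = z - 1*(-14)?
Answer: -2651/363490120 ≈ -7.2932e-6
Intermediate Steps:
F(z) = 14 + z (F(z) = z + 14 = 14 + z)
J(l) = 1/l (J(l) = 1/((14 - 14) + l) = 1/(0 + l) = 1/l)
N = 512680/2651 (N = 224*(-137*1/241 + 63*(1/44)) = 224*(-137/241 + 63/44) = 224*(9155/10604) = 512680/2651 ≈ 193.39)
J(-709)/N = 1/((-709)*(512680/2651)) = -1/709*2651/512680 = -2651/363490120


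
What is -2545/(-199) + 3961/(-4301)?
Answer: 597518/50347 ≈ 11.868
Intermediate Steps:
-2545/(-199) + 3961/(-4301) = -2545*(-1/199) + 3961*(-1/4301) = 2545/199 - 233/253 = 597518/50347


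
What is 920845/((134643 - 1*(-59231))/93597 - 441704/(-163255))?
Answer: 14070675726808575/72993069158 ≈ 1.9277e+5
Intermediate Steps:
920845/((134643 - 1*(-59231))/93597 - 441704/(-163255)) = 920845/((134643 + 59231)*(1/93597) - 441704*(-1/163255)) = 920845/(193874*(1/93597) + 441704/163255) = 920845/(193874/93597 + 441704/163255) = 920845/(72993069158/15280178235) = 920845*(15280178235/72993069158) = 14070675726808575/72993069158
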